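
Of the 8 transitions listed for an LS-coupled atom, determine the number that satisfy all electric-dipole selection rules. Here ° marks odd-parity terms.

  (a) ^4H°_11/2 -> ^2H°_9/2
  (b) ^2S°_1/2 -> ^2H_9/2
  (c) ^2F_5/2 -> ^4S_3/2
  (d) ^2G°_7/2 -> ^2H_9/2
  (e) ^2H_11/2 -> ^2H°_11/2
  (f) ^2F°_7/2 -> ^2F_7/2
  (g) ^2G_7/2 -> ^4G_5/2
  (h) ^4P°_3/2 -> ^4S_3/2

4

(a) forbidden (parity, ΔS fail)
(b) forbidden (ΔL, ΔJ fail)
(c) forbidden (parity, ΔS, ΔL fail)
(d) allowed
(e) allowed
(f) allowed
(g) forbidden (parity, ΔS fail)
(h) allowed
Total allowed: 4 of 8.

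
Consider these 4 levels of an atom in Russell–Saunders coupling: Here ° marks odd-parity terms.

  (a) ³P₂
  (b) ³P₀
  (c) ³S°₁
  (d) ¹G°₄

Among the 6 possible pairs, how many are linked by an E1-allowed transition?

(a)–(b): forbidden (parity, ΔJ).
(a)–(c): allowed.
(a)–(d): forbidden (ΔS, ΔL, ΔJ).
(b)–(c): allowed.
(b)–(d): forbidden (ΔS, ΔL, ΔJ).
(c)–(d): forbidden (parity, ΔS, ΔL, ΔJ).
Allowed pairs: 2 of 6.

2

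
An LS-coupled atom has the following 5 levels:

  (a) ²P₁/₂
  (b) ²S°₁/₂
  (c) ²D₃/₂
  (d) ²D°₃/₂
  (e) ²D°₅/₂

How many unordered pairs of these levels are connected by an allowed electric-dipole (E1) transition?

4

(a)–(b): allowed.
(a)–(c): forbidden (parity).
(a)–(d): allowed.
(a)–(e): forbidden (ΔJ).
(b)–(c): forbidden (ΔL).
(b)–(d): forbidden (parity, ΔL).
(b)–(e): forbidden (parity, ΔL, ΔJ).
(c)–(d): allowed.
(c)–(e): allowed.
(d)–(e): forbidden (parity).
Allowed pairs: 4 of 10.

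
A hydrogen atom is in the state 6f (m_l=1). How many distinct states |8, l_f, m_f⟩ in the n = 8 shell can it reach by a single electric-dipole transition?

E1 requires Δl = ±1, so l_f ∈ {2, 4}; with 0 ≤ l_f ≤ n_f−1 = 7, the allowed l_f values are {2, 4}.
For l_f = 2: m_f ∈ {m_i−1, m_i, m_i+1} ∩ [−2, 2] = {0, 1, 2} → 3 states.
For l_f = 4: m_f ∈ {m_i−1, m_i, m_i+1} ∩ [−4, 4] = {0, 1, 2} → 3 states.
Total: 6.

6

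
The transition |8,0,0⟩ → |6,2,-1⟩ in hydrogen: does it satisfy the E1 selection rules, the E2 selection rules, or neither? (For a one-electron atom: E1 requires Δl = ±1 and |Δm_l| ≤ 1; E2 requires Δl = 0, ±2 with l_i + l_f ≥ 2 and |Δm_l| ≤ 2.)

E2

Δl = 2 − 0 = +2; l_i + l_f = 2.
Δm_l = -1.
E1 (Δl = ±1, |Δm_l| ≤ 1): not satisfied.
E2 (Δl = 0,±2, l_i+l_f ≥ 2, |Δm_l| ≤ 2): satisfied.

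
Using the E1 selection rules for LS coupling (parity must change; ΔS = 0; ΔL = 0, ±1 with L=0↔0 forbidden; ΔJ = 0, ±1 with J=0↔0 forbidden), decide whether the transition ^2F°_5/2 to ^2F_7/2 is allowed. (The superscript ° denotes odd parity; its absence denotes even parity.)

allowed

Initial level: S=1/2, L=3, J=5/2, parity odd. Final level: S=1/2, L=3, J=7/2, parity even.
Parity must change: odd → even — passes.
ΔS = 0: S: 1/2 → 1/2 — passes.
ΔL = 0, ±1 (not L=0↔0): L: 3 → 3, ΔL = +0 — passes.
ΔJ = 0, ±1 (not J=0↔0): J: 5/2 → 7/2, ΔJ = +1 — passes.
All four E1 rules are satisfied.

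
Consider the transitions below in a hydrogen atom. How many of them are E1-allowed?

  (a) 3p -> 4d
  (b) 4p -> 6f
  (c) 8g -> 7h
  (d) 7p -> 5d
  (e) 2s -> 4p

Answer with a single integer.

4

(a) allowed
(b) forbidden — Δl = +2 (E1 requires Δl = ±1)
(c) allowed
(d) allowed
(e) allowed
Total allowed: 4 of 5.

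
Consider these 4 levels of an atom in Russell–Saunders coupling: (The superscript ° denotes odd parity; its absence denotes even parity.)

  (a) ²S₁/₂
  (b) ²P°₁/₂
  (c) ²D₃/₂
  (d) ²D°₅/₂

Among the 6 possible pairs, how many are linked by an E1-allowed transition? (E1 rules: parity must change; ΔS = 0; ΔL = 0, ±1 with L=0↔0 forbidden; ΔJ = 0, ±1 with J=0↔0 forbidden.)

3

(a)–(b): allowed.
(a)–(c): forbidden (parity, ΔL).
(a)–(d): forbidden (ΔL, ΔJ).
(b)–(c): allowed.
(b)–(d): forbidden (parity, ΔJ).
(c)–(d): allowed.
Allowed pairs: 3 of 6.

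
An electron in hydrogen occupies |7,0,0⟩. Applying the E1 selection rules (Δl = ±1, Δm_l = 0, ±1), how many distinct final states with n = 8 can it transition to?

3

E1 requires Δl = ±1, so l_f ∈ {-1, 1}; with 0 ≤ l_f ≤ n_f−1 = 7, the allowed l_f values are {1}.
For l_f = 1: m_f ∈ {m_i−1, m_i, m_i+1} ∩ [−1, 1] = {-1, 0, 1} → 3 states.
Total: 3.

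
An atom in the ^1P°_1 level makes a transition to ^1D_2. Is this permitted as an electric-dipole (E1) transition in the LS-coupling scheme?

allowed

Initial level: S=0, L=1, J=1, parity odd. Final level: S=0, L=2, J=2, parity even.
ΔS = 0: S: 0 → 0 — passes.
ΔL = 0, ±1 (not L=0↔0): L: 1 → 2, ΔL = +1 — passes.
Parity must change: odd → even — passes.
ΔJ = 0, ±1 (not J=0↔0): J: 1 → 2, ΔJ = +1 — passes.
All four E1 rules are satisfied.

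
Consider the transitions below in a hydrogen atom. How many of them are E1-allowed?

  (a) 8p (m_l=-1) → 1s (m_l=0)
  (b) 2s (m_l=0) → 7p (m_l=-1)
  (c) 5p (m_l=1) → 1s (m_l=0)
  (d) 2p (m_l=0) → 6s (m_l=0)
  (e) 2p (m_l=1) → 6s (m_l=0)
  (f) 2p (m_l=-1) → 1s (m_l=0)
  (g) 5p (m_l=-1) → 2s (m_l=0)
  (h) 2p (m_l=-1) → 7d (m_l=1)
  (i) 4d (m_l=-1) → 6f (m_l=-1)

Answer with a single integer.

(a) allowed
(b) allowed
(c) allowed
(d) allowed
(e) allowed
(f) allowed
(g) allowed
(h) forbidden — Δm_l = +2 (E1 requires Δm_l = 0, ±1)
(i) allowed
Total allowed: 8 of 9.

8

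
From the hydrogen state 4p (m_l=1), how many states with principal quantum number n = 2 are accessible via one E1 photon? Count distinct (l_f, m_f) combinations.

1

E1 requires Δl = ±1, so l_f ∈ {0, 2}; with 0 ≤ l_f ≤ n_f−1 = 1, the allowed l_f values are {0}.
For l_f = 0: m_f ∈ {m_i−1, m_i, m_i+1} ∩ [−0, 0] = {0} → 1 state.
Total: 1.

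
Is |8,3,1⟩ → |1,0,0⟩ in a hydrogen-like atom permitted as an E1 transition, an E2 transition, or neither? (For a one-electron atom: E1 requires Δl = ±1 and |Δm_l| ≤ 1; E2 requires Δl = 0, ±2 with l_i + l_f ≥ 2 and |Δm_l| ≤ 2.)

neither

Δl = 0 − 3 = -3; l_i + l_f = 3.
Δm_l = -1.
E1 (Δl = ±1, |Δm_l| ≤ 1): not satisfied.
E2 (Δl = 0,±2, l_i+l_f ≥ 2, |Δm_l| ≤ 2): not satisfied.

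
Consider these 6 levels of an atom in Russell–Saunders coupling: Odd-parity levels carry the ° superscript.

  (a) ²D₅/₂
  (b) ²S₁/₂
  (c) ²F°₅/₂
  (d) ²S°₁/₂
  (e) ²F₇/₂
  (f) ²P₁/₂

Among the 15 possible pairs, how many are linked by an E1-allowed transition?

(a)–(b): forbidden (parity, ΔL, ΔJ).
(a)–(c): allowed.
(a)–(d): forbidden (ΔL, ΔJ).
(a)–(e): forbidden (parity).
(a)–(f): forbidden (parity, ΔJ).
(b)–(c): forbidden (ΔL, ΔJ).
(b)–(d): forbidden (ΔL).
(b)–(e): forbidden (parity, ΔL, ΔJ).
(b)–(f): forbidden (parity).
(c)–(d): forbidden (parity, ΔL, ΔJ).
(c)–(e): allowed.
(c)–(f): forbidden (ΔL, ΔJ).
(d)–(e): forbidden (ΔL, ΔJ).
(d)–(f): allowed.
(e)–(f): forbidden (parity, ΔL, ΔJ).
Allowed pairs: 3 of 15.

3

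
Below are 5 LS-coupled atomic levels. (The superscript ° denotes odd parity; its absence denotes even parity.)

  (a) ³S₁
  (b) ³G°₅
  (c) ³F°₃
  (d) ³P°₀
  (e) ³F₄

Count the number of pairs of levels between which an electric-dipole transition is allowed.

(a)–(b): forbidden (ΔL, ΔJ).
(a)–(c): forbidden (ΔL, ΔJ).
(a)–(d): allowed.
(a)–(e): forbidden (parity, ΔL, ΔJ).
(b)–(c): forbidden (parity, ΔJ).
(b)–(d): forbidden (parity, ΔL, ΔJ).
(b)–(e): allowed.
(c)–(d): forbidden (parity, ΔL, ΔJ).
(c)–(e): allowed.
(d)–(e): forbidden (ΔL, ΔJ).
Allowed pairs: 3 of 10.

3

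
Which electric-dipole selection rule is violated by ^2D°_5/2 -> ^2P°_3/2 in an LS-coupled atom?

parity

Initial level: S=1/2, L=2, J=5/2, parity odd. Final level: S=1/2, L=1, J=3/2, parity odd.
Parity must change: odd → odd — fails.
ΔS = 0: S: 1/2 → 1/2 — ok.
ΔL = 0, ±1 (not L=0↔0): L: 2 → 1, ΔL = -1 — ok.
ΔJ = 0, ±1 (not J=0↔0): J: 5/2 → 3/2, ΔJ = -1 — ok.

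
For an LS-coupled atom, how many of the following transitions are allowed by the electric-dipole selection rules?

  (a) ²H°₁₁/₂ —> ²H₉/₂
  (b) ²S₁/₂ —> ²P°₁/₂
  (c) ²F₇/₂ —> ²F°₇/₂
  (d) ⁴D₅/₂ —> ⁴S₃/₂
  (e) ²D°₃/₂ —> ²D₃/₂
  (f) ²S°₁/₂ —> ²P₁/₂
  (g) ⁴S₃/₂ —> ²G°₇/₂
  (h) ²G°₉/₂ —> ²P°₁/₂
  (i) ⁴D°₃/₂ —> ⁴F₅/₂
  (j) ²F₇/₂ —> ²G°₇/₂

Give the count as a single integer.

(a) allowed
(b) allowed
(c) allowed
(d) forbidden (parity, ΔL fail)
(e) allowed
(f) allowed
(g) forbidden (ΔS, ΔL, ΔJ fail)
(h) forbidden (parity, ΔL, ΔJ fail)
(i) allowed
(j) allowed
Total allowed: 7 of 10.

7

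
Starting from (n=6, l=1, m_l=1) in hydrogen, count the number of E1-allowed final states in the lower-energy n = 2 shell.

1

E1 requires Δl = ±1, so l_f ∈ {0, 2}; with 0 ≤ l_f ≤ n_f−1 = 1, the allowed l_f values are {0}.
For l_f = 0: m_f ∈ {m_i−1, m_i, m_i+1} ∩ [−0, 0] = {0} → 1 state.
Total: 1.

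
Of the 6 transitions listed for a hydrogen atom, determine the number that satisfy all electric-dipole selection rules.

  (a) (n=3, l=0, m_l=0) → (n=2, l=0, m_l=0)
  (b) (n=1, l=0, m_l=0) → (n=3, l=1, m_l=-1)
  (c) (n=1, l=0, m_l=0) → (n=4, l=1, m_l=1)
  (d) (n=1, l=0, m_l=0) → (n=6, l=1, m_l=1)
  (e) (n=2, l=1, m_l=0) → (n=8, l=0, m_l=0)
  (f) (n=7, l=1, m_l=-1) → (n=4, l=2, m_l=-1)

5

(a) forbidden — Δl = +0 (E1 requires Δl = ±1)
(b) allowed
(c) allowed
(d) allowed
(e) allowed
(f) allowed
Total allowed: 5 of 6.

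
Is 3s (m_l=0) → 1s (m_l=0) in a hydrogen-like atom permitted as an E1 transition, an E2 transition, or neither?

neither

Δl = 0 − 0 = +0; l_i + l_f = 0.
Δm_l = +0.
E1 (Δl = ±1, |Δm_l| ≤ 1): not satisfied.
E2 (Δl = 0,±2, l_i+l_f ≥ 2, |Δm_l| ≤ 2): not satisfied.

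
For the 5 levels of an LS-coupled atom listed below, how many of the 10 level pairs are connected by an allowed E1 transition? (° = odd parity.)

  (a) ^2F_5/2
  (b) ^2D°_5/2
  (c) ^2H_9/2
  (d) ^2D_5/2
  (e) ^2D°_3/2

(a)–(b): allowed.
(a)–(c): forbidden (parity, ΔL, ΔJ).
(a)–(d): forbidden (parity).
(a)–(e): allowed.
(b)–(c): forbidden (ΔL, ΔJ).
(b)–(d): allowed.
(b)–(e): forbidden (parity).
(c)–(d): forbidden (parity, ΔL, ΔJ).
(c)–(e): forbidden (ΔL, ΔJ).
(d)–(e): allowed.
Allowed pairs: 4 of 10.

4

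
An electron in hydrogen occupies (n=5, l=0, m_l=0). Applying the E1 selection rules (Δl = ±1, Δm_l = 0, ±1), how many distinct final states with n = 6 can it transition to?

3

E1 requires Δl = ±1, so l_f ∈ {-1, 1}; with 0 ≤ l_f ≤ n_f−1 = 5, the allowed l_f values are {1}.
For l_f = 1: m_f ∈ {m_i−1, m_i, m_i+1} ∩ [−1, 1] = {-1, 0, 1} → 3 states.
Total: 3.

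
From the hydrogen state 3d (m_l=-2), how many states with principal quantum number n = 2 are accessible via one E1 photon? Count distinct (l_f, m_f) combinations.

E1 requires Δl = ±1, so l_f ∈ {1, 3}; with 0 ≤ l_f ≤ n_f−1 = 1, the allowed l_f values are {1}.
For l_f = 1: m_f ∈ {m_i−1, m_i, m_i+1} ∩ [−1, 1] = {-1} → 1 state.
Total: 1.

1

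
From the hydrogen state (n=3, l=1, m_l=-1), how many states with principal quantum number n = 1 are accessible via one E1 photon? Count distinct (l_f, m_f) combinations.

1

E1 requires Δl = ±1, so l_f ∈ {0, 2}; with 0 ≤ l_f ≤ n_f−1 = 0, the allowed l_f values are {0}.
For l_f = 0: m_f ∈ {m_i−1, m_i, m_i+1} ∩ [−0, 0] = {0} → 1 state.
Total: 1.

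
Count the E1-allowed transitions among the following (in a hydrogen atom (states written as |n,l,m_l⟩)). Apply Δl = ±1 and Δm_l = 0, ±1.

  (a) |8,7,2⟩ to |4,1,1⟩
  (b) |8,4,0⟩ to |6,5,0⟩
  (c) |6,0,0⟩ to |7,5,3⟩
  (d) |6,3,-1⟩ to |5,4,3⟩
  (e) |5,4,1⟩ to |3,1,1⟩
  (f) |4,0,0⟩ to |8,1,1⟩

(a) forbidden — Δl = -6 (E1 requires Δl = ±1)
(b) allowed
(c) forbidden — Δl = +5 (E1 requires Δl = ±1); Δm_l = +3 (E1 requires Δm_l = 0, ±1)
(d) forbidden — Δm_l = +4 (E1 requires Δm_l = 0, ±1)
(e) forbidden — Δl = -3 (E1 requires Δl = ±1)
(f) allowed
Total allowed: 2 of 6.

2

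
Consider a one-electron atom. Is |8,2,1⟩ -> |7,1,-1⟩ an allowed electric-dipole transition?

l: 2 → 1 (Δl = -1). Δl = ±1 passes.
Δm_l = -1 − (1) = -2. E1 requires Δm_l = 0, ±1: fails.
The transition is electric-dipole forbidden.

forbidden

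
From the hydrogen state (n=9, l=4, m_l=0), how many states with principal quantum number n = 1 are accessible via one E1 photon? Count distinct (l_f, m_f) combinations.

E1 requires l_f ∈ {3, 5}, but neither lies in [0, 0], so no final state is reachable.
Total: 0.

0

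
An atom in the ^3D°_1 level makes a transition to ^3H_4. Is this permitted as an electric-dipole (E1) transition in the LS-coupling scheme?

forbidden

Initial level: S=1, L=2, J=1, parity odd. Final level: S=1, L=5, J=4, parity even.
Parity must change: odd → even — passes.
ΔS = 0: S: 1 → 1 — passes.
ΔL = 0, ±1 (not L=0↔0): L: 2 → 5, ΔL = +3 — fails.
ΔJ = 0, ±1 (not J=0↔0): J: 1 → 4, ΔJ = +3 — fails.
Rule(s) violated: ΔL, ΔJ.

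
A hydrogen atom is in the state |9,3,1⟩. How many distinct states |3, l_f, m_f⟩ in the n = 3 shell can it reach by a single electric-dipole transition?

E1 requires Δl = ±1, so l_f ∈ {2, 4}; with 0 ≤ l_f ≤ n_f−1 = 2, the allowed l_f values are {2}.
For l_f = 2: m_f ∈ {m_i−1, m_i, m_i+1} ∩ [−2, 2] = {0, 1, 2} → 3 states.
Total: 3.

3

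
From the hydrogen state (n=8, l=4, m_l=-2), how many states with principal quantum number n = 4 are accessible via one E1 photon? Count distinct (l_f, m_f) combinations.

E1 requires Δl = ±1, so l_f ∈ {3, 5}; with 0 ≤ l_f ≤ n_f−1 = 3, the allowed l_f values are {3}.
For l_f = 3: m_f ∈ {m_i−1, m_i, m_i+1} ∩ [−3, 3] = {-3, -2, -1} → 3 states.
Total: 3.

3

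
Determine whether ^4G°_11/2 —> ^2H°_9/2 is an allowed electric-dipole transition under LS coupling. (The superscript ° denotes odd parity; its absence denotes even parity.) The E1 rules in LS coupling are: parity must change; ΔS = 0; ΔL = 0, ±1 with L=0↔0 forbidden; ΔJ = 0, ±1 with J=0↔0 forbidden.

Parity must change: odd → odd — violated.
ΔS = 0: S: 3/2 → 1/2 — violated.
ΔL = 0, ±1 (not L=0↔0): L: 4 → 5, ΔL = +1 — satisfied.
ΔJ = 0, ±1 (not J=0↔0): J: 11/2 → 9/2, ΔJ = -1 — satisfied.
Rule(s) violated: parity, ΔS.

forbidden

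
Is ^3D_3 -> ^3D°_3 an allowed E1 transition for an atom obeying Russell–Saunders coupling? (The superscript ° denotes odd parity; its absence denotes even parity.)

Reading off the term symbols: S 1→1, L 2→2, J 3→3, parity even→odd.
Parity must change: even → odd — passes.
ΔS = 0: S: 1 → 1 — passes.
ΔL = 0, ±1 (not L=0↔0): L: 2 → 2, ΔL = +0 — passes.
ΔJ = 0, ±1 (not J=0↔0): J: 3 → 3, ΔJ = +0 — passes.
All four E1 rules are satisfied.

allowed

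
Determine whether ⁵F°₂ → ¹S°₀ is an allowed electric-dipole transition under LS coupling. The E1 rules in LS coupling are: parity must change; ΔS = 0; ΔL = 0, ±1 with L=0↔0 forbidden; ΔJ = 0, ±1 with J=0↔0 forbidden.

forbidden

Parity must change: odd → odd — violated.
ΔS = 0: S: 2 → 0 — violated.
ΔL = 0, ±1 (not L=0↔0): L: 3 → 0, ΔL = -3 — violated.
ΔJ = 0, ±1 (not J=0↔0): J: 2 → 0, ΔJ = -2 — violated.
Rule(s) violated: parity, ΔS, ΔL, ΔJ.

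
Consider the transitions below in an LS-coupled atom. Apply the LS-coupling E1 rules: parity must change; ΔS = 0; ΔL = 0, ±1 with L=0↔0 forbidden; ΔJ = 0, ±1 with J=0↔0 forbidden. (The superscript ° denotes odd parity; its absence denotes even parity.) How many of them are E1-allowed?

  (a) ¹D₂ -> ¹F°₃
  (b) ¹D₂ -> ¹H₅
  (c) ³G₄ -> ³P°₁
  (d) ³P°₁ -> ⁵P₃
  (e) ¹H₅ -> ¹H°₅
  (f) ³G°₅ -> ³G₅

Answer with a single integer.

(a) allowed
(b) forbidden (parity, ΔL, ΔJ fail)
(c) forbidden (ΔL, ΔJ fail)
(d) forbidden (ΔS, ΔJ fail)
(e) allowed
(f) allowed
Total allowed: 3 of 6.

3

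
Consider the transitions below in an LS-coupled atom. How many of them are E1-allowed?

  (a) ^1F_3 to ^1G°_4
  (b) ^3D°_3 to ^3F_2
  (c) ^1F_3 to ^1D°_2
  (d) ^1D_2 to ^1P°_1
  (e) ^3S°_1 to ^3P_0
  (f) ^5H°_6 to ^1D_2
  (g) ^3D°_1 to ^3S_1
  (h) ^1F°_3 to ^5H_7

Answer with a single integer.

(a) allowed
(b) allowed
(c) allowed
(d) allowed
(e) allowed
(f) forbidden (ΔS, ΔL, ΔJ fail)
(g) forbidden (ΔL fails)
(h) forbidden (ΔS, ΔL, ΔJ fail)
Total allowed: 5 of 8.

5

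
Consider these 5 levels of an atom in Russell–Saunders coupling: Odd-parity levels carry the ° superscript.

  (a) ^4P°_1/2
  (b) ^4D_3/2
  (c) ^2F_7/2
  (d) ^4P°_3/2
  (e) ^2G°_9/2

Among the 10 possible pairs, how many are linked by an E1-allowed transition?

3

(a)–(b): allowed.
(a)–(c): forbidden (ΔS, ΔL, ΔJ).
(a)–(d): forbidden (parity).
(a)–(e): forbidden (parity, ΔS, ΔL, ΔJ).
(b)–(c): forbidden (parity, ΔS, ΔJ).
(b)–(d): allowed.
(b)–(e): forbidden (ΔS, ΔL, ΔJ).
(c)–(d): forbidden (ΔS, ΔL, ΔJ).
(c)–(e): allowed.
(d)–(e): forbidden (parity, ΔS, ΔL, ΔJ).
Allowed pairs: 3 of 10.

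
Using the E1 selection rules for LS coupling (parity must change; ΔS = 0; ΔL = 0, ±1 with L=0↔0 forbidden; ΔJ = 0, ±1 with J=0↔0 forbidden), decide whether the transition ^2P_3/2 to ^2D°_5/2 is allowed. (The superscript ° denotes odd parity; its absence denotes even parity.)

Initial level: S=1/2, L=1, J=3/2, parity even. Final level: S=1/2, L=2, J=5/2, parity odd.
Parity must change: even → odd — ✓.
ΔS = 0: S: 1/2 → 1/2 — ✓.
ΔL = 0, ±1 (not L=0↔0): L: 1 → 2, ΔL = +1 — ✓.
ΔJ = 0, ±1 (not J=0↔0): J: 3/2 → 5/2, ΔJ = +1 — ✓.
All four E1 rules are satisfied.

allowed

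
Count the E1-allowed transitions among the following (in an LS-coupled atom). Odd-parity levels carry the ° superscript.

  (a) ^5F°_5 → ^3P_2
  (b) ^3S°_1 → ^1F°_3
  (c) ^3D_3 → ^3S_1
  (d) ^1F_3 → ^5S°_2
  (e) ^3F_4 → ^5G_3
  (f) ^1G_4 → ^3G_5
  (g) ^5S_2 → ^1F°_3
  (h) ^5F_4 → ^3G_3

(a) forbidden (ΔS, ΔL, ΔJ fail)
(b) forbidden (parity, ΔS, ΔL, ΔJ fail)
(c) forbidden (parity, ΔL, ΔJ fail)
(d) forbidden (ΔS, ΔL fail)
(e) forbidden (parity, ΔS fail)
(f) forbidden (parity, ΔS fail)
(g) forbidden (ΔS, ΔL fail)
(h) forbidden (parity, ΔS fail)
Total allowed: 0 of 8.

0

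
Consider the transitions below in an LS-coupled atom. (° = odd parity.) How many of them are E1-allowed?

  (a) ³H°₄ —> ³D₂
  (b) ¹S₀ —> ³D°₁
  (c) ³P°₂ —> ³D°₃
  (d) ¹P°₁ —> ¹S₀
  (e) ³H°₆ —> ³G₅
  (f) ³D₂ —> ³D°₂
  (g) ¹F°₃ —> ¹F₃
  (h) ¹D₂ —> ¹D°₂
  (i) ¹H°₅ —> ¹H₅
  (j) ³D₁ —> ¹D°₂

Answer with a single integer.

(a) forbidden (ΔL, ΔJ fail)
(b) forbidden (ΔS, ΔL fail)
(c) forbidden (parity fails)
(d) allowed
(e) allowed
(f) allowed
(g) allowed
(h) allowed
(i) allowed
(j) forbidden (ΔS fails)
Total allowed: 6 of 10.

6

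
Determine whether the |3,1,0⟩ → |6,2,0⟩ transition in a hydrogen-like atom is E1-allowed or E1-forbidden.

allowed

Initial l = 1, final l = 2, so Δl = +1. E1 requires Δl = ±1: ok.
m_l: 0 → 0 (Δm_l = +0). |Δm_l| ≤ 1 ok.
All E1 selection rules are satisfied.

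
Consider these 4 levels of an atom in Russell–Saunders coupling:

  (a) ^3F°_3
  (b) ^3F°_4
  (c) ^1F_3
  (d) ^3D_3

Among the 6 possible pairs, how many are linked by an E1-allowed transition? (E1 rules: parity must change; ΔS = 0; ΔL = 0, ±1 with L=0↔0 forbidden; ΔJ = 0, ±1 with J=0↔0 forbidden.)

(a)–(b): forbidden (parity).
(a)–(c): forbidden (ΔS).
(a)–(d): allowed.
(b)–(c): forbidden (ΔS).
(b)–(d): allowed.
(c)–(d): forbidden (parity, ΔS).
Allowed pairs: 2 of 6.

2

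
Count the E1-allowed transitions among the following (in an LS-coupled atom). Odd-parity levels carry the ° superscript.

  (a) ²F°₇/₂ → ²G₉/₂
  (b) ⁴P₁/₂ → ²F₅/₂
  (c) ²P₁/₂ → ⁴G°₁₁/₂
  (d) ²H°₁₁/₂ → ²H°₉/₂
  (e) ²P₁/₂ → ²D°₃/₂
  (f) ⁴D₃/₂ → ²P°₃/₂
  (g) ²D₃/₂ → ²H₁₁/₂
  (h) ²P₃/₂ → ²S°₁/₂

(a) allowed
(b) forbidden (parity, ΔS, ΔL, ΔJ fail)
(c) forbidden (ΔS, ΔL, ΔJ fail)
(d) forbidden (parity fails)
(e) allowed
(f) forbidden (ΔS fails)
(g) forbidden (parity, ΔL, ΔJ fail)
(h) allowed
Total allowed: 3 of 8.

3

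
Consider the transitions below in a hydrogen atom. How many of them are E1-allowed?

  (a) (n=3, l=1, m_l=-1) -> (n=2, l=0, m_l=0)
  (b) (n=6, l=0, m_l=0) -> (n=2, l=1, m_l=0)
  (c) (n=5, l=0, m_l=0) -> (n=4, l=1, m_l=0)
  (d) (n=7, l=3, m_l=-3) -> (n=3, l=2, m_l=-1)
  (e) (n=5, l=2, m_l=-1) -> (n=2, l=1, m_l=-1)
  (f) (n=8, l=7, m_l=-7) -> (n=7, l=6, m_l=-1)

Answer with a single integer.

(a) allowed
(b) allowed
(c) allowed
(d) forbidden — Δm_l = +2 (E1 requires Δm_l = 0, ±1)
(e) allowed
(f) forbidden — Δm_l = +6 (E1 requires Δm_l = 0, ±1)
Total allowed: 4 of 6.

4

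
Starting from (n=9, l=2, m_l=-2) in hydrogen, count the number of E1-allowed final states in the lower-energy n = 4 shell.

E1 requires Δl = ±1, so l_f ∈ {1, 3}; with 0 ≤ l_f ≤ n_f−1 = 3, the allowed l_f values are {1, 3}.
For l_f = 1: m_f ∈ {m_i−1, m_i, m_i+1} ∩ [−1, 1] = {-1} → 1 state.
For l_f = 3: m_f ∈ {m_i−1, m_i, m_i+1} ∩ [−3, 3] = {-3, -2, -1} → 3 states.
Total: 4.

4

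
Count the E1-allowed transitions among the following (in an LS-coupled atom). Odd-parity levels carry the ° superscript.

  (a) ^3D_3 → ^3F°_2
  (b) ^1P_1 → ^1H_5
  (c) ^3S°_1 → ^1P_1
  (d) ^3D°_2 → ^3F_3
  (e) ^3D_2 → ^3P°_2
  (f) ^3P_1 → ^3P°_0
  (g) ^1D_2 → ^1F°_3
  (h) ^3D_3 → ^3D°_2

6

(a) allowed
(b) forbidden (parity, ΔL, ΔJ fail)
(c) forbidden (ΔS fails)
(d) allowed
(e) allowed
(f) allowed
(g) allowed
(h) allowed
Total allowed: 6 of 8.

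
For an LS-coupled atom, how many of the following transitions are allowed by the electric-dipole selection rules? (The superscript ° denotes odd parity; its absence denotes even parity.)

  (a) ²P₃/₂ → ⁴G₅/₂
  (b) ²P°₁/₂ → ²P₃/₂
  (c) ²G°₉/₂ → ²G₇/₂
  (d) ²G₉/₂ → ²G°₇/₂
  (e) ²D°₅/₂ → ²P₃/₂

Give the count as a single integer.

4

(a) forbidden (parity, ΔS, ΔL fail)
(b) allowed
(c) allowed
(d) allowed
(e) allowed
Total allowed: 4 of 5.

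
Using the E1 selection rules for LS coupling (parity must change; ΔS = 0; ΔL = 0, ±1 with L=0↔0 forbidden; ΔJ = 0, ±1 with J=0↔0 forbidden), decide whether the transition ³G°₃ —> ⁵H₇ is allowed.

ΔS = 0: S: 1 → 2 — ✗.
ΔL = 0, ±1 (not L=0↔0): L: 4 → 5, ΔL = +1 — ✓.
Parity must change: odd → even — ✓.
ΔJ = 0, ±1 (not J=0↔0): J: 3 → 7, ΔJ = +4 — ✗.
Rule(s) violated: ΔS, ΔJ.

forbidden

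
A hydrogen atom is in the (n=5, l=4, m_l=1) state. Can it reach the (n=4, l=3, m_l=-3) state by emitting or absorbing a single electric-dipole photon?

forbidden

Initial l = 4, final l = 3, so Δl = -1. E1 requires Δl = ±1: satisfied.
m_l: 1 → -3 (Δm_l = -4). |Δm_l| ≤ 1 violated.
The transition is electric-dipole forbidden.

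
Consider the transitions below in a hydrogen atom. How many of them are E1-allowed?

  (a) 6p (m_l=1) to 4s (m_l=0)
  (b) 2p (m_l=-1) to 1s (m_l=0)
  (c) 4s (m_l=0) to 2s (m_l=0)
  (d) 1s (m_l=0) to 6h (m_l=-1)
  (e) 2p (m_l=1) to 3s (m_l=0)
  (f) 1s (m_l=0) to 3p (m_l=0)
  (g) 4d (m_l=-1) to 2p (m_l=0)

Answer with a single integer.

(a) allowed
(b) allowed
(c) forbidden — Δl = +0 (E1 requires Δl = ±1)
(d) forbidden — Δl = +5 (E1 requires Δl = ±1)
(e) allowed
(f) allowed
(g) allowed
Total allowed: 5 of 7.

5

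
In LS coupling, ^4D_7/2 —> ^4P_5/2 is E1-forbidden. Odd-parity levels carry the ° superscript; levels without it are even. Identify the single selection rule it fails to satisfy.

Reading off the term symbols: S 3/2→3/2, L 2→1, J 7/2→5/2, parity even→even.
ΔL = 0, ±1 (not L=0↔0): L: 2 → 1, ΔL = -1 — passes.
ΔJ = 0, ±1 (not J=0↔0): J: 7/2 → 5/2, ΔJ = -1 — passes.
Parity must change: even → even — fails.
ΔS = 0: S: 3/2 → 3/2 — passes.

parity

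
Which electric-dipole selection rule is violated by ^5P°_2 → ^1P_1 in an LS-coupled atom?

Initial level: S=2, L=1, J=2, parity odd. Final level: S=0, L=1, J=1, parity even.
Parity must change: odd → even — ok.
ΔS = 0: S: 2 → 0 — fails.
ΔL = 0, ±1 (not L=0↔0): L: 1 → 1, ΔL = +0 — ok.
ΔJ = 0, ±1 (not J=0↔0): J: 2 → 1, ΔJ = -1 — ok.

the ΔS = 0 rule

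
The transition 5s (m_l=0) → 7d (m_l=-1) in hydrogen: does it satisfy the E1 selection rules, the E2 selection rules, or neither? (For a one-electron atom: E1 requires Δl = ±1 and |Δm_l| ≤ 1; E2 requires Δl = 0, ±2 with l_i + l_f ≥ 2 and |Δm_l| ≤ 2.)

E2

Δl = 2 − 0 = +2; l_i + l_f = 2.
Δm_l = -1.
E1 (Δl = ±1, |Δm_l| ≤ 1): not satisfied.
E2 (Δl = 0,±2, l_i+l_f ≥ 2, |Δm_l| ≤ 2): satisfied.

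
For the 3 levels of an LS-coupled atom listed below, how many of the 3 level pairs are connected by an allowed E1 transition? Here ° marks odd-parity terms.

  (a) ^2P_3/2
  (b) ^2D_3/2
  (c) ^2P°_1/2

2

(a)–(b): forbidden (parity).
(a)–(c): allowed.
(b)–(c): allowed.
Allowed pairs: 2 of 3.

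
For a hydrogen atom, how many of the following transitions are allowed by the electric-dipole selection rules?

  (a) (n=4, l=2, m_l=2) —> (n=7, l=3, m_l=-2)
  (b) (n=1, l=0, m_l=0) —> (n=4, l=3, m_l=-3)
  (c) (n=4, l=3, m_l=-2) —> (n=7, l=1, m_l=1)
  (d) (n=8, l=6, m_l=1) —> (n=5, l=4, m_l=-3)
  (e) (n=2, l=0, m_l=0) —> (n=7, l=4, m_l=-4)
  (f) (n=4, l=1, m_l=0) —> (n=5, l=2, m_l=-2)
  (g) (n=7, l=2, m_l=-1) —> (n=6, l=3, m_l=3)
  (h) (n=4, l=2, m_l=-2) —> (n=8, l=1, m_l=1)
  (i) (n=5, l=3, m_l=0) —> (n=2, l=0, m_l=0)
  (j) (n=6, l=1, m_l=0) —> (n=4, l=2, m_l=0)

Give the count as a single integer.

1

(a) forbidden — Δm_l = -4 (E1 requires Δm_l = 0, ±1)
(b) forbidden — Δl = +3 (E1 requires Δl = ±1); Δm_l = -3 (E1 requires Δm_l = 0, ±1)
(c) forbidden — Δl = -2 (E1 requires Δl = ±1); Δm_l = +3 (E1 requires Δm_l = 0, ±1)
(d) forbidden — Δl = -2 (E1 requires Δl = ±1); Δm_l = -4 (E1 requires Δm_l = 0, ±1)
(e) forbidden — Δl = +4 (E1 requires Δl = ±1); Δm_l = -4 (E1 requires Δm_l = 0, ±1)
(f) forbidden — Δm_l = -2 (E1 requires Δm_l = 0, ±1)
(g) forbidden — Δm_l = +4 (E1 requires Δm_l = 0, ±1)
(h) forbidden — Δm_l = +3 (E1 requires Δm_l = 0, ±1)
(i) forbidden — Δl = -3 (E1 requires Δl = ±1)
(j) allowed
Total allowed: 1 of 10.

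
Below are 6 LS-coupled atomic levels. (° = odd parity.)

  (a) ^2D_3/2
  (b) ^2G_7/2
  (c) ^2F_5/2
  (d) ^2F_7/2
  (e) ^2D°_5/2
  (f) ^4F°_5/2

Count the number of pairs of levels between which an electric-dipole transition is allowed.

3

(a)–(b): forbidden (parity, ΔL, ΔJ).
(a)–(c): forbidden (parity).
(a)–(d): forbidden (parity, ΔJ).
(a)–(e): allowed.
(a)–(f): forbidden (ΔS).
(b)–(c): forbidden (parity).
(b)–(d): forbidden (parity).
(b)–(e): forbidden (ΔL).
(b)–(f): forbidden (ΔS).
(c)–(d): forbidden (parity).
(c)–(e): allowed.
(c)–(f): forbidden (ΔS).
(d)–(e): allowed.
(d)–(f): forbidden (ΔS).
(e)–(f): forbidden (parity, ΔS).
Allowed pairs: 3 of 15.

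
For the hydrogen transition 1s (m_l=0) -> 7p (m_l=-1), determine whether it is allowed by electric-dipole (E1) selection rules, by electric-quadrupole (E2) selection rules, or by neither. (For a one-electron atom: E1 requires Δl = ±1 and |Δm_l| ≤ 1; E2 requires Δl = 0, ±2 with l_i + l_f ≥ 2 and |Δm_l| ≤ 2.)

E1

Δl = 1 − 0 = +1; l_i + l_f = 1.
Δm_l = -1.
E1 (Δl = ±1, |Δm_l| ≤ 1): satisfied.
E2 (Δl = 0,±2, l_i+l_f ≥ 2, |Δm_l| ≤ 2): not satisfied.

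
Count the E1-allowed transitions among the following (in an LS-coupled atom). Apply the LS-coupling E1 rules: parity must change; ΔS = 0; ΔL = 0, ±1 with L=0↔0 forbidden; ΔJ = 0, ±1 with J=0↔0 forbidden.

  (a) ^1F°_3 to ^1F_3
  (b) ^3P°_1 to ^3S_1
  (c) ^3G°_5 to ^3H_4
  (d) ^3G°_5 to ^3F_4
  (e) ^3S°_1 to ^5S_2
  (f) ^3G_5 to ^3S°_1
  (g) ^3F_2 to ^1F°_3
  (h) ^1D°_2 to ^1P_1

5

(a) allowed
(b) allowed
(c) allowed
(d) allowed
(e) forbidden (ΔS, ΔL fail)
(f) forbidden (ΔL, ΔJ fail)
(g) forbidden (ΔS fails)
(h) allowed
Total allowed: 5 of 8.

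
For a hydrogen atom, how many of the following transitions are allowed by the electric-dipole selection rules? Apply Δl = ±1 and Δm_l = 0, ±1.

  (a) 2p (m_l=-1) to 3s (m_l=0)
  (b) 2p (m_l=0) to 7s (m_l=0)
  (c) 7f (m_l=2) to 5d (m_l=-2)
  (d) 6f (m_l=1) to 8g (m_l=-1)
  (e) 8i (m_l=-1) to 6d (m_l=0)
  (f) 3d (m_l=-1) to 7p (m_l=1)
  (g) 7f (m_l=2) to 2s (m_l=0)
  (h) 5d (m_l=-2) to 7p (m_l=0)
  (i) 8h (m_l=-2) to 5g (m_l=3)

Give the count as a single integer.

2

(a) allowed
(b) allowed
(c) forbidden — Δm_l = -4 (E1 requires Δm_l = 0, ±1)
(d) forbidden — Δm_l = -2 (E1 requires Δm_l = 0, ±1)
(e) forbidden — Δl = -4 (E1 requires Δl = ±1)
(f) forbidden — Δm_l = +2 (E1 requires Δm_l = 0, ±1)
(g) forbidden — Δl = -3 (E1 requires Δl = ±1); Δm_l = -2 (E1 requires Δm_l = 0, ±1)
(h) forbidden — Δm_l = +2 (E1 requires Δm_l = 0, ±1)
(i) forbidden — Δm_l = +5 (E1 requires Δm_l = 0, ±1)
Total allowed: 2 of 9.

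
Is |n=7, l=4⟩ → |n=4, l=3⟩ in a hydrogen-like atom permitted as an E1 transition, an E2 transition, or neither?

Δl = 3 − 4 = -1; l_i + l_f = 7.
E1 (Δl = ±1): satisfied.
E2 (Δl = 0,±2, l_i+l_f ≥ 2): not satisfied.

E1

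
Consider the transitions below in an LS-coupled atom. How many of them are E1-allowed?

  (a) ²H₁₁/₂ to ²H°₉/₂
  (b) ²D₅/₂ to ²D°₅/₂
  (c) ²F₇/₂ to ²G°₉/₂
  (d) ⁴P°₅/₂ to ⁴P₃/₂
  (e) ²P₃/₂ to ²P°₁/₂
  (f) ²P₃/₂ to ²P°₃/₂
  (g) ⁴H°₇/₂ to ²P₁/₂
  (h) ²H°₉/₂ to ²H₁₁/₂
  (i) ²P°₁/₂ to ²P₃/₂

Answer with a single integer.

8

(a) allowed
(b) allowed
(c) allowed
(d) allowed
(e) allowed
(f) allowed
(g) forbidden (ΔS, ΔL, ΔJ fail)
(h) allowed
(i) allowed
Total allowed: 8 of 9.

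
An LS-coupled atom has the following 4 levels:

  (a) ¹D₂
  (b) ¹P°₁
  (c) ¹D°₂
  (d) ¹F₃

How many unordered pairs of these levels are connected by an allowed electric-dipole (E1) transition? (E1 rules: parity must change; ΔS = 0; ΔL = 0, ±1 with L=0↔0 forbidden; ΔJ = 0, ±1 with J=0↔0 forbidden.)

3

(a)–(b): allowed.
(a)–(c): allowed.
(a)–(d): forbidden (parity).
(b)–(c): forbidden (parity).
(b)–(d): forbidden (ΔL, ΔJ).
(c)–(d): allowed.
Allowed pairs: 3 of 6.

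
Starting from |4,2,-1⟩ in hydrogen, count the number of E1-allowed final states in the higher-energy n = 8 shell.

E1 requires Δl = ±1, so l_f ∈ {1, 3}; with 0 ≤ l_f ≤ n_f−1 = 7, the allowed l_f values are {1, 3}.
For l_f = 1: m_f ∈ {m_i−1, m_i, m_i+1} ∩ [−1, 1] = {-1, 0} → 2 states.
For l_f = 3: m_f ∈ {m_i−1, m_i, m_i+1} ∩ [−3, 3] = {-2, -1, 0} → 3 states.
Total: 5.

5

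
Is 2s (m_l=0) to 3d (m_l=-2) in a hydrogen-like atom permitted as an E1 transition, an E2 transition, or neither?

E2

Δl = 2 − 0 = +2; l_i + l_f = 2.
Δm_l = -2.
E1 (Δl = ±1, |Δm_l| ≤ 1): not satisfied.
E2 (Δl = 0,±2, l_i+l_f ≥ 2, |Δm_l| ≤ 2): satisfied.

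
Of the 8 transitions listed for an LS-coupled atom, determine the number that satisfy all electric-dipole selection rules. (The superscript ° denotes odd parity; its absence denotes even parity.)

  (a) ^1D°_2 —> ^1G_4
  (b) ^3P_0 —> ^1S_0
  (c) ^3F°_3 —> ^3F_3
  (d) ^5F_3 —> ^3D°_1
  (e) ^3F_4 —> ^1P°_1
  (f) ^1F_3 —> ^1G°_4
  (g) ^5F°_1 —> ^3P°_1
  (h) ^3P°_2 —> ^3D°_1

2

(a) forbidden (ΔL, ΔJ fail)
(b) forbidden (parity, ΔS, ΔJ fail)
(c) allowed
(d) forbidden (ΔS, ΔJ fail)
(e) forbidden (ΔS, ΔL, ΔJ fail)
(f) allowed
(g) forbidden (parity, ΔS, ΔL fail)
(h) forbidden (parity fails)
Total allowed: 2 of 8.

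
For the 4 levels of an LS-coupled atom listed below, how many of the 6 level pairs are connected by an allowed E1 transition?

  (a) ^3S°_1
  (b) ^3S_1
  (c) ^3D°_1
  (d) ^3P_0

(a)–(b): forbidden (ΔL).
(a)–(c): forbidden (parity, ΔL).
(a)–(d): allowed.
(b)–(c): forbidden (ΔL).
(b)–(d): forbidden (parity).
(c)–(d): allowed.
Allowed pairs: 2 of 6.

2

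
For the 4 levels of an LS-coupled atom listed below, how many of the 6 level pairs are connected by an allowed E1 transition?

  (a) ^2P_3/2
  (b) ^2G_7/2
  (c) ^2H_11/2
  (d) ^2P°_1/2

1

(a)–(b): forbidden (parity, ΔL, ΔJ).
(a)–(c): forbidden (parity, ΔL, ΔJ).
(a)–(d): allowed.
(b)–(c): forbidden (parity, ΔJ).
(b)–(d): forbidden (ΔL, ΔJ).
(c)–(d): forbidden (ΔL, ΔJ).
Allowed pairs: 1 of 6.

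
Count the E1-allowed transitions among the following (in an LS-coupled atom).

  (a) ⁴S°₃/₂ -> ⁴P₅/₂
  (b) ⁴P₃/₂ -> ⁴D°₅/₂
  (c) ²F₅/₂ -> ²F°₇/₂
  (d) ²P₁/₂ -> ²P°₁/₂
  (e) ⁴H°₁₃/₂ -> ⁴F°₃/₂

(a) allowed
(b) allowed
(c) allowed
(d) allowed
(e) forbidden (parity, ΔL, ΔJ fail)
Total allowed: 4 of 5.

4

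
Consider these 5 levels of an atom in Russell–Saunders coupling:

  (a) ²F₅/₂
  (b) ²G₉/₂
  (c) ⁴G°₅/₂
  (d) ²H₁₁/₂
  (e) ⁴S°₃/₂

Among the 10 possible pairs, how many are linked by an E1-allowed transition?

0

(a)–(b): forbidden (parity, ΔJ).
(a)–(c): forbidden (ΔS).
(a)–(d): forbidden (parity, ΔL, ΔJ).
(a)–(e): forbidden (ΔS, ΔL).
(b)–(c): forbidden (ΔS, ΔJ).
(b)–(d): forbidden (parity).
(b)–(e): forbidden (ΔS, ΔL, ΔJ).
(c)–(d): forbidden (ΔS, ΔJ).
(c)–(e): forbidden (parity, ΔL).
(d)–(e): forbidden (ΔS, ΔL, ΔJ).
Allowed pairs: 0 of 10.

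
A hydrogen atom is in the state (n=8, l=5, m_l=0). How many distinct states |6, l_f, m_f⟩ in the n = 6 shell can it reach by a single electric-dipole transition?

E1 requires Δl = ±1, so l_f ∈ {4, 6}; with 0 ≤ l_f ≤ n_f−1 = 5, the allowed l_f values are {4}.
For l_f = 4: m_f ∈ {m_i−1, m_i, m_i+1} ∩ [−4, 4] = {-1, 0, 1} → 3 states.
Total: 3.

3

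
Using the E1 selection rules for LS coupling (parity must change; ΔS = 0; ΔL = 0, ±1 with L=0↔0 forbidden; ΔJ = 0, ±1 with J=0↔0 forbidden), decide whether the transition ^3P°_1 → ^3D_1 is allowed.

allowed

Reading off the term symbols: S 1→1, L 1→2, J 1→1, parity odd→even.
Parity must change: odd → even — ✓.
ΔS = 0: S: 1 → 1 — ✓.
ΔL = 0, ±1 (not L=0↔0): L: 1 → 2, ΔL = +1 — ✓.
ΔJ = 0, ±1 (not J=0↔0): J: 1 → 1, ΔJ = +0 — ✓.
All four E1 rules are satisfied.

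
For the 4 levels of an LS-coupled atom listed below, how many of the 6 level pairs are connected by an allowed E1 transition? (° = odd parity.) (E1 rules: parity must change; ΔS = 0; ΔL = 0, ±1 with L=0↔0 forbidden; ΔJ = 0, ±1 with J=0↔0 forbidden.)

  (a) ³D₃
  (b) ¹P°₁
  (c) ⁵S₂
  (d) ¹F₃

0

(a)–(b): forbidden (ΔS, ΔJ).
(a)–(c): forbidden (parity, ΔS, ΔL).
(a)–(d): forbidden (parity, ΔS).
(b)–(c): forbidden (ΔS).
(b)–(d): forbidden (ΔL, ΔJ).
(c)–(d): forbidden (parity, ΔS, ΔL).
Allowed pairs: 0 of 6.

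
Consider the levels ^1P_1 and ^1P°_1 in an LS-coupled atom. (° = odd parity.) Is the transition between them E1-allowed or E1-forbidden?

Parity must change: even → odd — ✓.
ΔS = 0: S: 0 → 0 — ✓.
ΔL = 0, ±1 (not L=0↔0): L: 1 → 1, ΔL = +0 — ✓.
ΔJ = 0, ±1 (not J=0↔0): J: 1 → 1, ΔJ = +0 — ✓.
All four E1 rules are satisfied.

allowed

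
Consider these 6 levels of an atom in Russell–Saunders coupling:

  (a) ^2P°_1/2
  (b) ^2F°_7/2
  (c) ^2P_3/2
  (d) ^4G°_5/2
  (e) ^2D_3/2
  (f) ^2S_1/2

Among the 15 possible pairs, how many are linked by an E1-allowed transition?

(a)–(b): forbidden (parity, ΔL, ΔJ).
(a)–(c): allowed.
(a)–(d): forbidden (parity, ΔS, ΔL, ΔJ).
(a)–(e): allowed.
(a)–(f): allowed.
(b)–(c): forbidden (ΔL, ΔJ).
(b)–(d): forbidden (parity, ΔS).
(b)–(e): forbidden (ΔJ).
(b)–(f): forbidden (ΔL, ΔJ).
(c)–(d): forbidden (ΔS, ΔL).
(c)–(e): forbidden (parity).
(c)–(f): forbidden (parity).
(d)–(e): forbidden (ΔS, ΔL).
(d)–(f): forbidden (ΔS, ΔL, ΔJ).
(e)–(f): forbidden (parity, ΔL).
Allowed pairs: 3 of 15.

3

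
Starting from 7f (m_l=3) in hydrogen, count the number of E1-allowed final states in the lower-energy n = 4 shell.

E1 requires Δl = ±1, so l_f ∈ {2, 4}; with 0 ≤ l_f ≤ n_f−1 = 3, the allowed l_f values are {2}.
For l_f = 2: m_f ∈ {m_i−1, m_i, m_i+1} ∩ [−2, 2] = {2} → 1 state.
Total: 1.

1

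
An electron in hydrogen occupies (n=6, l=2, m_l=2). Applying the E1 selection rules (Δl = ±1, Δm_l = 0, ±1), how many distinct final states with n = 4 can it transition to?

4

E1 requires Δl = ±1, so l_f ∈ {1, 3}; with 0 ≤ l_f ≤ n_f−1 = 3, the allowed l_f values are {1, 3}.
For l_f = 1: m_f ∈ {m_i−1, m_i, m_i+1} ∩ [−1, 1] = {1} → 1 state.
For l_f = 3: m_f ∈ {m_i−1, m_i, m_i+1} ∩ [−3, 3] = {1, 2, 3} → 3 states.
Total: 4.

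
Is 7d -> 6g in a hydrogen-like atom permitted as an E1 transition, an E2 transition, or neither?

E2

Δl = 4 − 2 = +2; l_i + l_f = 6.
E1 (Δl = ±1): not satisfied.
E2 (Δl = 0,±2, l_i+l_f ≥ 2): satisfied.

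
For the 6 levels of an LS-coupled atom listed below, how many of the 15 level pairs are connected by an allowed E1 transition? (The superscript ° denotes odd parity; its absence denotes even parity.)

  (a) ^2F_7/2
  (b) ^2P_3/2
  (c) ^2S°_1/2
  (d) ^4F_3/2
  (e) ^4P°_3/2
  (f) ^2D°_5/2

3

(a)–(b): forbidden (parity, ΔL, ΔJ).
(a)–(c): forbidden (ΔL, ΔJ).
(a)–(d): forbidden (parity, ΔS, ΔJ).
(a)–(e): forbidden (ΔS, ΔL, ΔJ).
(a)–(f): allowed.
(b)–(c): allowed.
(b)–(d): forbidden (parity, ΔS, ΔL).
(b)–(e): forbidden (ΔS).
(b)–(f): allowed.
(c)–(d): forbidden (ΔS, ΔL).
(c)–(e): forbidden (parity, ΔS).
(c)–(f): forbidden (parity, ΔL, ΔJ).
(d)–(e): forbidden (ΔL).
(d)–(f): forbidden (ΔS).
(e)–(f): forbidden (parity, ΔS).
Allowed pairs: 3 of 15.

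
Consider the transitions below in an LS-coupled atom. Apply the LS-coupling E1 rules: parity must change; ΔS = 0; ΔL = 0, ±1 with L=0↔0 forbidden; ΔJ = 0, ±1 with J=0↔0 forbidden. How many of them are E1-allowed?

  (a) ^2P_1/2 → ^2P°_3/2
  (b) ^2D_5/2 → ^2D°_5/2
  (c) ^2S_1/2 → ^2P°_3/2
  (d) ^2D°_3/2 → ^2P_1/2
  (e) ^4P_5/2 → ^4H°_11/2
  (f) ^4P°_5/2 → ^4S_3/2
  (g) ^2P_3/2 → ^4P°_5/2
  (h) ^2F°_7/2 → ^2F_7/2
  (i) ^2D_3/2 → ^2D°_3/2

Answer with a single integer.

7

(a) allowed
(b) allowed
(c) allowed
(d) allowed
(e) forbidden (ΔL, ΔJ fail)
(f) allowed
(g) forbidden (ΔS fails)
(h) allowed
(i) allowed
Total allowed: 7 of 9.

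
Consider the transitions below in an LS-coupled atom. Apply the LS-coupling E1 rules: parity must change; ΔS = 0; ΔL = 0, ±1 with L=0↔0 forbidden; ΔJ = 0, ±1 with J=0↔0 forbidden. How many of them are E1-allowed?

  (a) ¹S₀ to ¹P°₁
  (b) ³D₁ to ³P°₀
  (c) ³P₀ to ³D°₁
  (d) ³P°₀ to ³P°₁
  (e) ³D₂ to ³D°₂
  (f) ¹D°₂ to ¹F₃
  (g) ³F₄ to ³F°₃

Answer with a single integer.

(a) allowed
(b) allowed
(c) allowed
(d) forbidden (parity fails)
(e) allowed
(f) allowed
(g) allowed
Total allowed: 6 of 7.

6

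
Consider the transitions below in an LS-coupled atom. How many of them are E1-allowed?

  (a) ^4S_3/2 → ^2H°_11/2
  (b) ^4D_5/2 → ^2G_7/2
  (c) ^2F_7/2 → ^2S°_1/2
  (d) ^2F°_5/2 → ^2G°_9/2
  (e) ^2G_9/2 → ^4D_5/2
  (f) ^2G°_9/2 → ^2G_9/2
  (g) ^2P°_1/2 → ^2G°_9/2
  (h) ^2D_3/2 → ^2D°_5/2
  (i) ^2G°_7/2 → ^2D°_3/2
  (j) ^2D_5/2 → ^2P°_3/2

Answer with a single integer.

(a) forbidden (ΔS, ΔL, ΔJ fail)
(b) forbidden (parity, ΔS, ΔL fail)
(c) forbidden (ΔL, ΔJ fail)
(d) forbidden (parity, ΔJ fail)
(e) forbidden (parity, ΔS, ΔL, ΔJ fail)
(f) allowed
(g) forbidden (parity, ΔL, ΔJ fail)
(h) allowed
(i) forbidden (parity, ΔL, ΔJ fail)
(j) allowed
Total allowed: 3 of 10.

3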